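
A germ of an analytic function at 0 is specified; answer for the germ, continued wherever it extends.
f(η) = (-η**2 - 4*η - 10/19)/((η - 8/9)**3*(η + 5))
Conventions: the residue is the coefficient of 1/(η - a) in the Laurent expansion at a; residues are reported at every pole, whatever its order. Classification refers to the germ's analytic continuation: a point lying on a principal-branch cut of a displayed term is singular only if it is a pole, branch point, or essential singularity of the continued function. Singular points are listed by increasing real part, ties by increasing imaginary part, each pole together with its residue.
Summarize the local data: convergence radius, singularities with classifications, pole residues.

Denominator factor (η + 5): pole of order 1 at -5, modulus 5.
Denominator factor (η - 8/9)^3: pole of order 3 at 8/9, modulus 8/9.
The radius of convergence is the smallest modulus among the singular points: 8/9.
At the order-1 pole -5 set g(η) = (η - (-5))*f(η) = (-η**2 - 4*η - 10/19)/(η - 8/9)**3.
Simple pole: residue = g(a) at a = -5, which is 76545/2828663.
At the order-3 pole 8/9 set g(η) = (η - (8/9))^3*f(η) = (-η**2 - 4*η - 10/19)/(η + 5).
Order-3 pole: residue = g''(a)/2; g''(8/9) = -153090/2828663, so the residue is -76545/2828663.
List the singular points by increasing real part (a conjugate pair: the negative imaginary part first).

Radius of convergence at 0: 8/9.
At -5: a pole of order 1; residue 76545/2828663.
At 8/9: a pole of order 3; residue -76545/2828663.


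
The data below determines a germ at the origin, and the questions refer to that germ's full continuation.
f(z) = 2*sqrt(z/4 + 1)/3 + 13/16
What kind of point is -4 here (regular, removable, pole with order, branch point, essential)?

The term (2/3)*sqrt(1 - z/(-4)) has argument 1 - -4/(-4) = 0 at -4: a square-root (algebraic, two-sheeted) branch point; the remaining terms are analytic or single-valued there.

The point is an algebraic (square-root) branch point.


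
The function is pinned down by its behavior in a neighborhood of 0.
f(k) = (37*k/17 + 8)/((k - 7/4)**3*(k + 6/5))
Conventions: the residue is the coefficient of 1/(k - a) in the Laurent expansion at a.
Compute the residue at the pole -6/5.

At the order-1 pole -6/5 set g(k) = (k - (-6/5))*f(k) = (37*k/17 + 8)/(k - 7/4)**3.
Simple pole: residue = g(a) at a = -6/5, which is -732800/3491443.

The residue is -732800/3491443.


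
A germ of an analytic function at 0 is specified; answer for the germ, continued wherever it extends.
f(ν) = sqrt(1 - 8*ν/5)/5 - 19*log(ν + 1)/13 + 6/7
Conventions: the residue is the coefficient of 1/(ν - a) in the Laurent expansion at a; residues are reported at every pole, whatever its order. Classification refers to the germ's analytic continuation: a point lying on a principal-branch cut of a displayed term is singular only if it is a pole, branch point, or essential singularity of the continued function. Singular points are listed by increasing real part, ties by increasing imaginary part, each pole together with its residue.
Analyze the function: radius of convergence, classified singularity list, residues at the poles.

Radius of convergence at 0: 5/8.
At -1: a logarithmic branch point.
At 5/8: an algebraic (square-root) branch point.

Branch term (1/5)*sqrt(1 - ν/(5/8)): its argument vanishes at ν = 5/8, a square-root branch point, modulus 5/8.
Branch term (-19/13)*log(1 - ν/(-1)): its argument vanishes at ν = -1, a logarithmic branch point, modulus 1.
The radius of convergence is the smallest modulus among the singular points: 5/8.
List the singular points by increasing real part (a conjugate pair: the negative imaginary part first).


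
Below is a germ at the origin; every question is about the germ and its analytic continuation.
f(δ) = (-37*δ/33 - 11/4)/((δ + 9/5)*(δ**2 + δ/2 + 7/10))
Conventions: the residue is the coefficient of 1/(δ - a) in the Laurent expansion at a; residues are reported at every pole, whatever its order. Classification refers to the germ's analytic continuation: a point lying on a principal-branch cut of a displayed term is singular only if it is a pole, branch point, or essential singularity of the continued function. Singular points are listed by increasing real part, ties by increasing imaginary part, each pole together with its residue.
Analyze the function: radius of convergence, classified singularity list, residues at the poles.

Radius of convergence at 0: (1/10)*sqrt(70).
At -9/5: a pole of order 1; residue -805/3344.
At (-1/4) - ((1/20)*sqrt(255))*i: a pole of order 1; residue (805/6688) - ((59965/1023264)*sqrt(255))*i.
At (-1/4) + ((1/20)*sqrt(255))*i: a pole of order 1; residue (805/6688) + ((59965/1023264)*sqrt(255))*i.

Denominator factor (δ + 9/5): pole of order 1 at -9/5, modulus 9/5.
Denominator factor (δ**2 + δ/2 + 7/10): discriminant -51/20, complex-conjugate roots (-1/4) + ((1/20)*sqrt(255))*i and (-1/4) - ((1/20)*sqrt(255))*i; poles of order 1, moduli (1/10)*sqrt(70) and (1/10)*sqrt(70).
The radius of convergence is the smallest modulus among the singular points: (1/10)*sqrt(70).
At the order-1 pole -9/5 set g(δ) = (δ - (-9/5))*f(δ) = (-37*δ/33 - 11/4)/(δ**2 + δ/2 + 7/10).
Simple pole: residue = g(a) at a = -9/5, which is -805/3344.
The factor δ**2 + δ/2 + 7/10 splits as (δ - a)(δ - a') with a = (-1/4) - ((1/20)*sqrt(255))*i, a' = (-1/4) + ((1/20)*sqrt(255))*i. At the order-1 pole a set g(δ) = (δ - a)*f(δ) = [(-37*δ/33 - 11/4)/(δ + 9/5)] / (δ - a').
Simple pole: residue = g(a) at a = (-1/4) - ((1/20)*sqrt(255))*i, which is (805/6688) - ((59965/1023264)*sqrt(255))*i.
The factor δ**2 + δ/2 + 7/10 splits as (δ - a)(δ - a') with a = (-1/4) + ((1/20)*sqrt(255))*i, a' = (-1/4) - ((1/20)*sqrt(255))*i. At the order-1 pole a set g(δ) = (δ - a)*f(δ) = [(-37*δ/33 - 11/4)/(δ + 9/5)] / (δ - a').
Simple pole: residue = g(a) at a = (-1/4) + ((1/20)*sqrt(255))*i, which is (805/6688) + ((59965/1023264)*sqrt(255))*i.
List the singular points by increasing real part (a conjugate pair: the negative imaginary part first).


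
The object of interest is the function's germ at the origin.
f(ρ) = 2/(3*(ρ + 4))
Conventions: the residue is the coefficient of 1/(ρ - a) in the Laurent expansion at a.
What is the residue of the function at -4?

At the order-1 pole -4 set g(ρ) = (ρ - (-4))*f(ρ) = 2/3.
Simple pole: residue = g(a) at a = -4, which is 2/3.

The residue is 2/3.


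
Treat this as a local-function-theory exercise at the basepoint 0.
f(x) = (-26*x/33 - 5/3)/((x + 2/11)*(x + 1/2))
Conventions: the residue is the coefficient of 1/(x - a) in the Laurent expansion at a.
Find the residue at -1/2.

The residue is 4.

At the order-1 pole -1/2 set g(x) = (x - (-1/2))*f(x) = (-26*x/33 - 5/3)/(x + 2/11).
Simple pole: residue = g(a) at a = -1/2, which is 4.


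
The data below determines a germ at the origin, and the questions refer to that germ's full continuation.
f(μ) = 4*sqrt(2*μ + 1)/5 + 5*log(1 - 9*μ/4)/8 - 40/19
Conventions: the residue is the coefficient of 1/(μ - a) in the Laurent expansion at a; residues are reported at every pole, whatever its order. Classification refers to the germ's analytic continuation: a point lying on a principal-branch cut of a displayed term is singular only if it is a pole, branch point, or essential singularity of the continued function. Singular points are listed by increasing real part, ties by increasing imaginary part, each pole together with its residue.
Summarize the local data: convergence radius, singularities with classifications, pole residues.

Radius of convergence at 0: 4/9.
At -1/2: an algebraic (square-root) branch point.
At 4/9: a logarithmic branch point.

Branch term (5/8)*log(1 - μ/(4/9)): its argument vanishes at μ = 4/9, a logarithmic branch point, modulus 4/9.
Branch term (4/5)*sqrt(1 - μ/(-1/2)): its argument vanishes at μ = -1/2, a square-root branch point, modulus 1/2.
The radius of convergence is the smallest modulus among the singular points: 4/9.
List the singular points by increasing real part (a conjugate pair: the negative imaginary part first).


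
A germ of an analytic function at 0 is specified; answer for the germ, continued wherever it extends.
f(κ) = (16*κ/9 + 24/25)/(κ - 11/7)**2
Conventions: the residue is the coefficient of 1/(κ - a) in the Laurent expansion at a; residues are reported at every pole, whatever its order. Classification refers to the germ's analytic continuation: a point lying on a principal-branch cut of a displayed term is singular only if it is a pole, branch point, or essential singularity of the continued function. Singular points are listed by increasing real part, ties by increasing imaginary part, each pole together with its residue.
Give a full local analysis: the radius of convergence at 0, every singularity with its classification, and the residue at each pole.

Radius of convergence at 0: 11/7.
At 11/7: a pole of order 2; residue 16/9.

Denominator factor (κ - 11/7)^2: pole of order 2 at 11/7, modulus 11/7.
The radius of convergence is the smallest modulus among the singular points: 11/7.
At the order-2 pole 11/7 set g(κ) = (κ - (11/7))^2*f(κ) = 16*κ/9 + 24/25.
Order-2 pole: residue = g'(a); g'(11/7) = 16/9, so the residue is 16/9.


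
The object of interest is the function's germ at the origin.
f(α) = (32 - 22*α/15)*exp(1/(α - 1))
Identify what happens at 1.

The point is an essential singularity.

The exponent 1/(α - (1)) has a pole at 1, so exp(1/(α - (1))) takes every nonzero value near it: an essential singularity (not a pole of any order).


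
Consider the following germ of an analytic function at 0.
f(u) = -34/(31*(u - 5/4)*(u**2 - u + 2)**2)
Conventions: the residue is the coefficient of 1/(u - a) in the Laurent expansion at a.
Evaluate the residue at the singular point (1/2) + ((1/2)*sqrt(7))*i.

The residue is (4352/42439) - ((2448/67081)*sqrt(7))*i.

The factor u**2 - u + 2 splits as (u - a)(u - a') with a = (1/2) + ((1/2)*sqrt(7))*i, a' = (1/2) - ((1/2)*sqrt(7))*i. At the order-2 pole a set g(u) = (u - a)^2*f(u) = [-34/(31*(u - 5/4))] / (u - a')^2.
Order-2 pole: residue = g'(a); g'((1/2) + ((1/2)*sqrt(7))*i) = (4352/42439) - ((2448/67081)*sqrt(7))*i, so the residue is (4352/42439) - ((2448/67081)*sqrt(7))*i.


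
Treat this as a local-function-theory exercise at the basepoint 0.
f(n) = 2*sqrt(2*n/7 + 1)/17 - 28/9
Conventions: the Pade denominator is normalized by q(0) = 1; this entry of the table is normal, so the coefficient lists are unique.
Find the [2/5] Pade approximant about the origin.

The Pade approximant has numerator coefficients [-458/153, -1343498788/1221377087, -336041215/3664131261]; denominator coefficients [1, 26804007/71845711, 16259748/502919977, 314001/3520439839, -260541/197144630984, 7569/197144630984].

Taylor coefficients needed (expand at 0): a_0 = -458/153, a_1 = 2/119, a_2 = -1/833, a_3 = 1/5831, a_4 = -5/163268, a_5 = 1/163268, a_6 = -3/2285752, a_7 = 33/112001848.
Write the denominator as Q(n) = 1 + q1*n + q2*n^2 + q3*n^3 + q4*n^4 + q5*n^5. Requiring Q*f - P = O(n^8) with deg P <= 2 kills the coefficients of n^3..n^7 in Q*f:
  n^3: a_3 + q1*a_2 + q2*a_1 + q3*a_0 = 0, i.e. 1/5831 + (-1/833)*q1 + (2/119)*q2 + (-458/153)*q3 = 0.
  n^4: a_4 + q1*a_3 + q2*a_2 + q3*a_1 + q4*a_0 = 0, i.e. -5/163268 + (1/5831)*q1 + (-1/833)*q2 + (2/119)*q3 + (-458/153)*q4 = 0.
  n^5: a_5 + q1*a_4 + q2*a_3 + q3*a_2 + q4*a_1 + q5*a_0 = 0, i.e. 1/163268 + (-5/163268)*q1 + (1/5831)*q2 + (-1/833)*q3 + (2/119)*q4 + (-458/153)*q5 = 0.
  n^6: a_6 + q1*a_5 + q2*a_4 + q3*a_3 + q4*a_2 + q5*a_1 = 0, i.e. -3/2285752 + (1/163268)*q1 + (-5/163268)*q2 + (1/5831)*q3 + (-1/833)*q4 + (2/119)*q5 = 0.
  n^7: a_7 + q1*a_6 + q2*a_5 + q3*a_4 + q4*a_3 + q5*a_2 = 0, i.e. 33/112001848 + (-3/2285752)*q1 + (1/163268)*q2 + (-5/163268)*q3 + (1/5831)*q4 + (-1/833)*q5 = 0.
Solving this linear system: q1 = 26804007/71845711, q2 = 16259748/502919977, q3 = 314001/3520439839, q4 = -260541/197144630984, q5 = 7569/197144630984.
The numerator is Q*f truncated at degree 2: P0 = a_0 = -458/153; P1 = a_1 + q1*a_0 = -1343498788/1221377087; P2 = a_2 + q1*a_1 + q2*a_0 = -336041215/3664131261.


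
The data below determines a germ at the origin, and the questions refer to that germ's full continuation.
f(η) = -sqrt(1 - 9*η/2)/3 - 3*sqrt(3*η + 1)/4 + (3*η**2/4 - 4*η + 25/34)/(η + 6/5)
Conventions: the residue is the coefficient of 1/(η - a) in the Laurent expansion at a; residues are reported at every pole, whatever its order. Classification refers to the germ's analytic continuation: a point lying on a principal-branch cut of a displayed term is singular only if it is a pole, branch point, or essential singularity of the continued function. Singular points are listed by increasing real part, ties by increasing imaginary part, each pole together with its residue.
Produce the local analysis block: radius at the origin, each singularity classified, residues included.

Denominator factor (η + 6/5): pole of order 1 at -6/5, modulus 6/5.
Branch term (-1/3)*sqrt(1 - η/(2/9)): its argument vanishes at η = 2/9, a square-root branch point, modulus 2/9.
Branch term (-3/4)*sqrt(1 - η/(-1/3)): its argument vanishes at η = -1/3, a square-root branch point, modulus 1/3.
The radius of convergence is the smallest modulus among the singular points: 2/9.
The branch terms are analytic at -6/5 and contribute nothing to the residue; only the rational part matters.
At the order-1 pole -6/5 set g(η) = (η - (-6/5))*(rational part) = 3*η**2/4 - 4*η + 25/34.
Simple pole: residue = g(a) at a = -6/5, which is 5623/850.
List the singular points by increasing real part (a conjugate pair: the negative imaginary part first).

Radius of convergence at 0: 2/9.
At -6/5: a pole of order 1; residue 5623/850.
At -1/3: an algebraic (square-root) branch point.
At 2/9: an algebraic (square-root) branch point.


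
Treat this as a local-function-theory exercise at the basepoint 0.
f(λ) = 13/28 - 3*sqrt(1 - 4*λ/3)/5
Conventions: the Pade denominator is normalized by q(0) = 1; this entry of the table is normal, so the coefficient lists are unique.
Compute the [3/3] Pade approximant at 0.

Taylor coefficients needed (expand at 0): a_0 = -19/140, a_1 = 2/5, a_2 = 2/15, a_3 = 4/45, a_4 = 2/27, a_5 = 28/405, a_6 = 28/405.
Write the denominator as Q(λ) = 1 + q1*λ + q2*λ^2 + q3*λ^3. Requiring Q*f - P = O(λ^7) with deg P <= 3 kills the coefficients of λ^4..λ^6 in Q*f:
  λ^4: a_4 + q1*a_3 + q2*a_2 + q3*a_1 = 0, i.e. 2/27 + (4/45)*q1 + (2/15)*q2 + (2/5)*q3 = 0.
  λ^5: a_5 + q1*a_4 + q2*a_3 + q3*a_2 = 0, i.e. 28/405 + (2/27)*q1 + (4/45)*q2 + (2/15)*q3 = 0.
  λ^6: a_6 + q1*a_5 + q2*a_4 + q3*a_3 = 0, i.e. 28/405 + (28/405)*q1 + (2/27)*q2 + (4/45)*q3 = 0.
Solving this linear system: q1 = -5/3, q2 = 2/3, q3 = -1/27.
The numerator is Q*f truncated at degree 3: P0 = a_0 = -19/140; P1 = a_1 + q1*a_0 = 263/420; P2 = a_2 + q1*a_1 + q2*a_0 = -131/210; P3 = a_3 + q1*a_2 + q2*a_1 + q3*a_0 = 523/3780.

The Pade approximant has numerator coefficients [-19/140, 263/420, -131/210, 523/3780]; denominator coefficients [1, -5/3, 2/3, -1/27].


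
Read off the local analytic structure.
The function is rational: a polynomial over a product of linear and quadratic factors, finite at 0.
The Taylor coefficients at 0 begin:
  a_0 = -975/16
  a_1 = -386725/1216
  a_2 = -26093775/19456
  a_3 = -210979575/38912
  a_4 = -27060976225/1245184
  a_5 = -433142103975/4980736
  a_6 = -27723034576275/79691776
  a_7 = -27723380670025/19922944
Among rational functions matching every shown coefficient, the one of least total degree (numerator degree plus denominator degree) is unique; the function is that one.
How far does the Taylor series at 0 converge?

No rational of total degree below 4 reproduces all 8 coefficients; solving the [1/3] Pade equations on them gives f(ξ) = (39 - 23*ξ/19)/((ξ - 8/5)**2*(ξ - 1/4)), whose expansion matches every shown term.
Denominator factor (ξ - 8/5)^2: pole of order 2 at 8/5, modulus 8/5.
Denominator factor (ξ - 1/4): pole of order 1 at 1/4, modulus 1/4.
The radius of convergence is the smallest modulus among the singular points: 1/4.

The radius of convergence is 1/4.


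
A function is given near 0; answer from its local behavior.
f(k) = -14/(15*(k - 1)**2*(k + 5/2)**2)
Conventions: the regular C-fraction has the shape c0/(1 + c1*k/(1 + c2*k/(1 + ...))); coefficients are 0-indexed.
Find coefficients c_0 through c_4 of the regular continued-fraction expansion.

Taylor coefficients (expand at 0): a_0 = -56/375, a_1 = -112/625, a_2 = -2632/9375, a_3 = -5376/15625, a_4 = -6664/15625.
c0 = a_0 = -56/375. Peel one level at a time: if S = 1 + c*k/S' with S'(0) = 1, then c is the k-coefficient of S and S' = c*k/(S - 1).
S_1 = c0/f = 1 + (-6/5)*k + (-11/25)*k^2 + ...; c1 = -6/5.
S_2 = c1*k/(S_1 - 1) = 1 + (-11/30)*k + (481/900)*k^2 + ...; c2 = -11/30.
S_3 = c2*k/(S_2 - 1) = 1 + (481/330)*k + (188/121)*k^2 + ...; c3 = 481/330.
S_4 = c3*k/(S_3 - 1) = 1 + (-5640/5291)*k + ...; c4 = -5640/5291.

The regular C-fraction coefficients are [-56/375, -6/5, -11/30, 481/330, -5640/5291].


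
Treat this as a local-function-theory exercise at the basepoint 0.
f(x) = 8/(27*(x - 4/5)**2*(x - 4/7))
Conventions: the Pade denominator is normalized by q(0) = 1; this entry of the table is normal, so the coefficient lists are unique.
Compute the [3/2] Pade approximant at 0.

Taylor coefficients needed (expand at 0): a_0 = -175/216, a_1 = -2975/864, a_2 = -16975/1728, a_3 = -162575/6912, a_4 = -940975/18432, a_5 = -7680575/73728.
Write the denominator as Q(x) = 1 + q1*x + q2*x^2. Requiring Q*f - P = O(x^6) with deg P <= 3 kills the coefficients of x^4..x^5 in Q*f:
  x^4: a_4 + q1*a_3 + q2*a_2 = 0, i.e. -940975/18432 + (-162575/6912)*q1 + (-16975/1728)*q2 = 0.
  x^5: a_5 + q1*a_4 + q2*a_3 = 0, i.e. -7680575/73728 + (-940975/18432)*q1 + (-162575/6912)*q2 = 0.
Solving this linear system: q1 = -4428/1291, q2 = 124575/41312.
The numerator is Q*f truncated at degree 3: P0 = a_0 = -175/216; P1 = a_1 + q1*a_0 = -741125/1115424; P2 = a_2 + q1*a_1 + q2*a_0 = -4073125/8923392; P3 = a_3 + q1*a_2 + q2*a_1 = -7503125/35693568.

The Pade approximant has numerator coefficients [-175/216, -741125/1115424, -4073125/8923392, -7503125/35693568]; denominator coefficients [1, -4428/1291, 124575/41312].


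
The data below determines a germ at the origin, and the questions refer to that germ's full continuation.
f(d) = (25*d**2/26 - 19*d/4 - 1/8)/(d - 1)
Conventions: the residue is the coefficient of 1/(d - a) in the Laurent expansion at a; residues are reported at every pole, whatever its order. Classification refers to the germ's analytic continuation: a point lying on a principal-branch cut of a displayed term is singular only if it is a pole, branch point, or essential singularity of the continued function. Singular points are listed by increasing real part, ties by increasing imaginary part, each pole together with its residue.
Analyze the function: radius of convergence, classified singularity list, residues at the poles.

Denominator factor (d - 1): pole of order 1 at 1, modulus 1.
The radius of convergence is the smallest modulus among the singular points: 1.
At the order-1 pole 1 set g(d) = (d - (1))*f(d) = 25*d**2/26 - 19*d/4 - 1/8.
Simple pole: residue = g(a) at a = 1, which is -407/104.

Radius of convergence at 0: 1.
At 1: a pole of order 1; residue -407/104.


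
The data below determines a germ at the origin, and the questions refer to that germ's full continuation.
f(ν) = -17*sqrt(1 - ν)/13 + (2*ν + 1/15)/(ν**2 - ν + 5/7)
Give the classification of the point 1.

The term (-17/13)*sqrt(1 - ν/(1)) has argument 1 - 1/(1) = 0 at 1: a square-root (algebraic, two-sheeted) branch point; the remaining terms are analytic or single-valued there.

The point is an algebraic (square-root) branch point.


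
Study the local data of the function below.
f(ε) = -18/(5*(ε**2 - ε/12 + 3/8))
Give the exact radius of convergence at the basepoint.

Denominator factor (ε**2 - ε/12 + 3/8): discriminant -215/144, complex-conjugate roots (1/24) + ((1/24)*sqrt(215))*i and (1/24) - ((1/24)*sqrt(215))*i; poles of order 1, moduli (1/4)*sqrt(6) and (1/4)*sqrt(6).
The radius of convergence is the smallest modulus among the singular points: (1/4)*sqrt(6).

The radius of convergence is (1/4)*sqrt(6).


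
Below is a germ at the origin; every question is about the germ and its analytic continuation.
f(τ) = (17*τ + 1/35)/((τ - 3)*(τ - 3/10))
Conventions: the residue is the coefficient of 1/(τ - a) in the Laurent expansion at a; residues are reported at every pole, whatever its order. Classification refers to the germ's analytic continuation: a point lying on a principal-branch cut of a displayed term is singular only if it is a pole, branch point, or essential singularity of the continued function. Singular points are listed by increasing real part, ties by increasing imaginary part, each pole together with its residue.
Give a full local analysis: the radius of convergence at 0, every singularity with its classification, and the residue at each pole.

Radius of convergence at 0: 3/10.
At 3/10: a pole of order 1; residue -359/189.
At 3: a pole of order 1; residue 3572/189.

Denominator factor (τ - 3): pole of order 1 at 3, modulus 3.
Denominator factor (τ - 3/10): pole of order 1 at 3/10, modulus 3/10.
The radius of convergence is the smallest modulus among the singular points: 3/10.
At the order-1 pole 3/10 set g(τ) = (τ - (3/10))*f(τ) = (17*τ + 1/35)/(τ - 3).
Simple pole: residue = g(a) at a = 3/10, which is -359/189.
At the order-1 pole 3 set g(τ) = (τ - (3))*f(τ) = (17*τ + 1/35)/(τ - 3/10).
Simple pole: residue = g(a) at a = 3, which is 3572/189.
List the singular points by increasing real part (a conjugate pair: the negative imaginary part first).


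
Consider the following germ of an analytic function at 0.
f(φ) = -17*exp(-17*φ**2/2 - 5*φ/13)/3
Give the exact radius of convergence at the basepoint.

The radius of convergence is infinite.

The factor exp(-17*φ**2/2 - 5*φ/13) is entire and contributes no finite singular point.
The polynomial part has no poles.
No finite singular points: the Taylor series at 0 converges everywhere.


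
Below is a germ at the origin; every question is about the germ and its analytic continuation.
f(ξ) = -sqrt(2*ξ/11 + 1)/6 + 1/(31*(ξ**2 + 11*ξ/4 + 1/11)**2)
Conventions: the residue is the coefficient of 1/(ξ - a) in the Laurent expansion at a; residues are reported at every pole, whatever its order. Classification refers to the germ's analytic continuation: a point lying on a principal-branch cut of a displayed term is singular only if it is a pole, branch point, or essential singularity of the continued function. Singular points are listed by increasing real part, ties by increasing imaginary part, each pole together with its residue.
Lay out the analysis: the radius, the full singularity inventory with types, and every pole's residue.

Radius of convergence at 0: 11/8 - (1/88)*sqrt(13937).
At -11/2: an algebraic (square-root) branch point.
At -11/8 - (1/88)*sqrt(13937): a pole of order 2; residue (1408/49763959)*sqrt(13937).
At -11/8 + (1/88)*sqrt(13937): a pole of order 2; residue -(1408/49763959)*sqrt(13937).


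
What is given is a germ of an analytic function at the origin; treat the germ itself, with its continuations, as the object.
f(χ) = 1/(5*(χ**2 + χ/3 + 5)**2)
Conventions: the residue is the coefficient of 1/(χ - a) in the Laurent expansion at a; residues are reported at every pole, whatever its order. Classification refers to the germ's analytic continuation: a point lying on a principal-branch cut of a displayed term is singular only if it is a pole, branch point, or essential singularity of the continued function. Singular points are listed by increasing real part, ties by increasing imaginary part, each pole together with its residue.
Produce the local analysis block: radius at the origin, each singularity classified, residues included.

Radius of convergence at 0: sqrt(5).
At (-1/6) - ((1/6)*sqrt(179))*i: a pole of order 2; residue ((54/160205)*sqrt(179))*i.
At (-1/6) + ((1/6)*sqrt(179))*i: a pole of order 2; residue -((54/160205)*sqrt(179))*i.

Denominator factor (χ**2 + χ/3 + 5)^2: discriminant -179/9, complex-conjugate roots (-1/6) + ((1/6)*sqrt(179))*i and (-1/6) - ((1/6)*sqrt(179))*i; poles of order 2, moduli sqrt(5) and sqrt(5).
The radius of convergence is the smallest modulus among the singular points: sqrt(5).
The factor χ**2 + χ/3 + 5 splits as (χ - a)(χ - a') with a = (-1/6) - ((1/6)*sqrt(179))*i, a' = (-1/6) + ((1/6)*sqrt(179))*i. At the order-2 pole a set g(χ) = (χ - a)^2*f(χ) = [1/5] / (χ - a')^2.
Order-2 pole: residue = g'(a); g'((-1/6) - ((1/6)*sqrt(179))*i) = ((54/160205)*sqrt(179))*i, so the residue is ((54/160205)*sqrt(179))*i.
The factor χ**2 + χ/3 + 5 splits as (χ - a)(χ - a') with a = (-1/6) + ((1/6)*sqrt(179))*i, a' = (-1/6) - ((1/6)*sqrt(179))*i. At the order-2 pole a set g(χ) = (χ - a)^2*f(χ) = [1/5] / (χ - a')^2.
Order-2 pole: residue = g'(a); g'((-1/6) + ((1/6)*sqrt(179))*i) = -((54/160205)*sqrt(179))*i, so the residue is -((54/160205)*sqrt(179))*i.
List the singular points by increasing real part (a conjugate pair: the negative imaginary part first).


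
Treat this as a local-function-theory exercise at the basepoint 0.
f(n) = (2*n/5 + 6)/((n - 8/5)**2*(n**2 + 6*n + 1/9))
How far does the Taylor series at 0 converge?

The radius of convergence is 3 - (4/3)*sqrt(5).

Denominator factor (n**2 + 6*n + 1/9): discriminant 320/9, real irrational roots -3 + (4/3)*sqrt(5) and -3 - (4/3)*sqrt(5); poles of order 1, moduli 3 - (4/3)*sqrt(5) and 3 + (4/3)*sqrt(5).
Denominator factor (n - 8/5)^2: pole of order 2 at 8/5, modulus 8/5.
The radius of convergence is the smallest modulus among the singular points: 3 - (4/3)*sqrt(5).


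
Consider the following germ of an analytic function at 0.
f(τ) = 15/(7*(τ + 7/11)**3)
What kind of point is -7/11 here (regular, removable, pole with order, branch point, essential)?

The point is a pole of order 3.

The denominator factor τ + 7/11 vanishes at -7/11 and appears to the power 3; the numerator there equals 15/7, nonzero, and no other factor vanishes.
Hence a pole whose order is the multiplicity, 3.


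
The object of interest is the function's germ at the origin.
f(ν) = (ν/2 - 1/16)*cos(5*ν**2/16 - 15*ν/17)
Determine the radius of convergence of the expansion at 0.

The factor cos(5*ν**2/16 - 15*ν/17) is entire and contributes no finite singular point.
The polynomial part has no poles.
No finite singular points: the Taylor series at 0 converges everywhere.

The radius of convergence is infinite.


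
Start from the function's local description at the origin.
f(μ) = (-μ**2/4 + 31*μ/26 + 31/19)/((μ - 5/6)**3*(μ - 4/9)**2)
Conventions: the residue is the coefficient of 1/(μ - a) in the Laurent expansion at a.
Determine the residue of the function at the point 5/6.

At the order-3 pole 5/6 set g(μ) = (μ - (5/6))^3*f(μ) = (-μ**2/4 + 31*μ/26 + 31/19)/(μ - 4/9)**2.
Order-3 pole: residue = g''(a)/2; g''(5/6) = 348154200/593047, so the residue is 174077100/593047.

The residue is 174077100/593047.


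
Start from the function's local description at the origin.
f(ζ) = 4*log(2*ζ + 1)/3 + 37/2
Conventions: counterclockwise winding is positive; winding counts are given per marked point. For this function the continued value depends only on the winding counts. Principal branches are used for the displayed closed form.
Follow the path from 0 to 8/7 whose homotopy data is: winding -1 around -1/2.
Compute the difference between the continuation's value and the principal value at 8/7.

The rational part is single-valued and drops out of the difference; each branch term changes only by its own monodromy.
(4/3)*log(1 - ζ/(-1/2)): each positive loop around -1/2 adds 2*pi*i to the log, so winding -1 contributes (4/3)*(-1)*2*pi*i = -(8/3)*pi*i.
Summing the contributions at ζ = 8/7 gives -(8/3)*pi*i.

Continued minus principal equals -(8/3)*pi*i.


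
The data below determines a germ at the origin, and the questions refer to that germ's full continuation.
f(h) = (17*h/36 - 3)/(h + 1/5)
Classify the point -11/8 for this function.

The point is a regular point.

Denominator factors: h + 1/5 = -47/40 at h = -11/8 — none vanishes.
So the germ continues analytically to -11/8.


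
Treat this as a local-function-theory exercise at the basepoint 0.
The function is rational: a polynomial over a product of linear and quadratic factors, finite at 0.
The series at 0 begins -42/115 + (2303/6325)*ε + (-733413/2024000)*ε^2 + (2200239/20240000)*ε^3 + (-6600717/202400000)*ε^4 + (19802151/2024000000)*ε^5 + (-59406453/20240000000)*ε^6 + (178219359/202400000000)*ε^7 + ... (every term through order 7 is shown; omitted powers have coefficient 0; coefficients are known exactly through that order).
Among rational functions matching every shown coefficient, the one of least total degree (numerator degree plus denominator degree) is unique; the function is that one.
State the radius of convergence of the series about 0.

The radius of convergence is 10/3.

No rational of total degree below 3 reproduces all 8 coefficients; solving the [2/1] Pade equations on them gives f(ε) = (-27*ε**2/32 + 28*ε/33 - 28/23)/(ε + 10/3), whose expansion matches every shown term.
Denominator factor (ε + 10/3): pole of order 1 at -10/3, modulus 10/3.
The radius of convergence is the smallest modulus among the singular points: 10/3.


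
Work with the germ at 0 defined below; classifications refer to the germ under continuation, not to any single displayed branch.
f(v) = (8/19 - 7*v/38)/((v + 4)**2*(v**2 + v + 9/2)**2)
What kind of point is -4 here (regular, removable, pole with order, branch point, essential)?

The point is a pole of order 2.

The denominator factor v + 4 vanishes at -4 and appears to the power 2; the numerator there equals 22/19, nonzero, and no other factor vanishes.
Hence a pole whose order is the multiplicity, 2.


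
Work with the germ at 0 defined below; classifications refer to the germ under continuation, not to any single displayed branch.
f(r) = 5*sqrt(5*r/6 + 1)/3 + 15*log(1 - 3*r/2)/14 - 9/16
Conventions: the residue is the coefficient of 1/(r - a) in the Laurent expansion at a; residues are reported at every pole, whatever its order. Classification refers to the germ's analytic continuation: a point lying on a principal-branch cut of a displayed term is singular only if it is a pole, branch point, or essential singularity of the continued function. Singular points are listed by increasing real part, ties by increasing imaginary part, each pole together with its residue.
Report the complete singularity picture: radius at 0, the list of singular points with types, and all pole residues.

Radius of convergence at 0: 2/3.
At -6/5: an algebraic (square-root) branch point.
At 2/3: a logarithmic branch point.

Branch term (15/14)*log(1 - r/(2/3)): its argument vanishes at r = 2/3, a logarithmic branch point, modulus 2/3.
Branch term (5/3)*sqrt(1 - r/(-6/5)): its argument vanishes at r = -6/5, a square-root branch point, modulus 6/5.
The radius of convergence is the smallest modulus among the singular points: 2/3.
List the singular points by increasing real part (a conjugate pair: the negative imaginary part first).


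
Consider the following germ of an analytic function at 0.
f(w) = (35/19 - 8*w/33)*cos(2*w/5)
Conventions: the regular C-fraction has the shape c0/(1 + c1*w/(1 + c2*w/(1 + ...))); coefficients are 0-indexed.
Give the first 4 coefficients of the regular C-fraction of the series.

Taylor coefficients (expand at 0): a_0 = 35/19, a_1 = -8/33, a_2 = -14/95, a_3 = 16/825.
c0 = a_0 = 35/19. Peel one level at a time: if S = 1 + c*w/S' with S'(0) = 1, then c is the w-coefficient of S and S' = c*w/(S - 1).
S_1 = c0/f = 1 + (152/1155)*w + (129826/1334025)*w^2 + ...; c1 = 152/1155.
S_2 = c1*w/(S_1 - 1) = 1 + (-64913/87780)*w + (64913/144400)*w^2 + ...; c2 = -64913/87780.
S_3 = c2*w/(S_2 - 1) = 1 + (231/380)*w + ...; c3 = 231/380.

The regular C-fraction coefficients are [35/19, 152/1155, -64913/87780, 231/380].


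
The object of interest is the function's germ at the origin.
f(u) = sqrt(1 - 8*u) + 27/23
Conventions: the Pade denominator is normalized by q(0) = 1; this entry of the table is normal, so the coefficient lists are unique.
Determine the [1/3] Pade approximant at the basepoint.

The Pade approximant has numerator coefficients [50/23, -807368/67367]; denominator coefficients [1, -10758/2929, -9016/2929, -13064/2929].

Taylor coefficients needed (expand at 0): a_0 = 50/23, a_1 = -4, a_2 = -8, a_3 = -32, a_4 = -160.
Write the denominator as Q(u) = 1 + q1*u + q2*u^2 + q3*u^3. Requiring Q*f - P = O(u^5) with deg P <= 1 kills the coefficients of u^2..u^4 in Q*f:
  u^2: a_2 + q1*a_1 + q2*a_0 = 0, i.e. -8 + (-4)*q1 + (50/23)*q2 = 0.
  u^3: a_3 + q1*a_2 + q2*a_1 + q3*a_0 = 0, i.e. -32 + (-8)*q1 + (-4)*q2 + (50/23)*q3 = 0.
  u^4: a_4 + q1*a_3 + q2*a_2 + q3*a_1 = 0, i.e. -160 + (-32)*q1 + (-8)*q2 + (-4)*q3 = 0.
Solving this linear system: q1 = -10758/2929, q2 = -9016/2929, q3 = -13064/2929.
The numerator is Q*f truncated at degree 1: P0 = a_0 = 50/23; P1 = a_1 + q1*a_0 = -807368/67367.


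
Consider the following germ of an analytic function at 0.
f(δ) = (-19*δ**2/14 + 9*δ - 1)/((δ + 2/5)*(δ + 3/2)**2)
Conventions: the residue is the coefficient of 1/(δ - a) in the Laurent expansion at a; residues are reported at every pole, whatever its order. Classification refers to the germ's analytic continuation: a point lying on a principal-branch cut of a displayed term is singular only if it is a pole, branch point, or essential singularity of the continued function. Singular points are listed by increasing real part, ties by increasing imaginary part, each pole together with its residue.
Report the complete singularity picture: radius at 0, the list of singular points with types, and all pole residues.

Radius of convergence at 0: 2/5.
At -3/2: a pole of order 2; residue 635/242.
At -2/5: a pole of order 1; residue -3372/847.

Denominator factor (δ + 3/2)^2: pole of order 2 at -3/2, modulus 3/2.
Denominator factor (δ + 2/5): pole of order 1 at -2/5, modulus 2/5.
The radius of convergence is the smallest modulus among the singular points: 2/5.
At the order-2 pole -3/2 set g(δ) = (δ - (-3/2))^2*f(δ) = (-19*δ**2/14 + 9*δ - 1)/(δ + 2/5).
Order-2 pole: residue = g'(a); g'(-3/2) = 635/242, so the residue is 635/242.
At the order-1 pole -2/5 set g(δ) = (δ - (-2/5))*f(δ) = (-19*δ**2/14 + 9*δ - 1)/(δ + 3/2)**2.
Simple pole: residue = g(a) at a = -2/5, which is -3372/847.
List the singular points by increasing real part (a conjugate pair: the negative imaginary part first).


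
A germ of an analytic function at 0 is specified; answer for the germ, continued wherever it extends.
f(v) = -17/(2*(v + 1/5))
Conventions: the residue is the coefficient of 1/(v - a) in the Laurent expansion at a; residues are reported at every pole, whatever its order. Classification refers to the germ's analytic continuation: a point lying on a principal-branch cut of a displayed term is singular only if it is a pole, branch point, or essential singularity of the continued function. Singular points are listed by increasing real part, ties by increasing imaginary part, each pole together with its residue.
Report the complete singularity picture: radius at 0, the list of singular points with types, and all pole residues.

Radius of convergence at 0: 1/5.
At -1/5: a pole of order 1; residue -17/2.

Denominator factor (v + 1/5): pole of order 1 at -1/5, modulus 1/5.
The radius of convergence is the smallest modulus among the singular points: 1/5.
At the order-1 pole -1/5 set g(v) = (v - (-1/5))*f(v) = -17/2.
Simple pole: residue = g(a) at a = -1/5, which is -17/2.


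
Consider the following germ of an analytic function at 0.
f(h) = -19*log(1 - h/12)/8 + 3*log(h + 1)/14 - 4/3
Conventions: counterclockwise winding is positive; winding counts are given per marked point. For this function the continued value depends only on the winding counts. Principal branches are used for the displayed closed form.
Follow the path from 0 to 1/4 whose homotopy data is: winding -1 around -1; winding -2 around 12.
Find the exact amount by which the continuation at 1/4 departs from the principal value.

The rational part is single-valued and drops out of the difference; each branch term changes only by its own monodromy.
(3/14)*log(1 - h/(-1)): each positive loop around -1 adds 2*pi*i to the log, so winding -1 contributes (3/14)*(-1)*2*pi*i = -(3/7)*pi*i.
(-19/8)*log(1 - h/(12)): each positive loop around 12 adds 2*pi*i to the log, so winding -2 contributes (-19/8)*(-2)*2*pi*i = (19/2)*pi*i.
Summing the contributions at h = 1/4 gives (127/14)*pi*i.

Continued minus principal equals (127/14)*pi*i.


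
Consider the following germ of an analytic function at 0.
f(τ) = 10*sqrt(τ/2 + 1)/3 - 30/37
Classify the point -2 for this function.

The term (10/3)*sqrt(1 - τ/(-2)) has argument 1 - -2/(-2) = 0 at -2: a square-root (algebraic, two-sheeted) branch point; the remaining terms are analytic or single-valued there.

The point is an algebraic (square-root) branch point.


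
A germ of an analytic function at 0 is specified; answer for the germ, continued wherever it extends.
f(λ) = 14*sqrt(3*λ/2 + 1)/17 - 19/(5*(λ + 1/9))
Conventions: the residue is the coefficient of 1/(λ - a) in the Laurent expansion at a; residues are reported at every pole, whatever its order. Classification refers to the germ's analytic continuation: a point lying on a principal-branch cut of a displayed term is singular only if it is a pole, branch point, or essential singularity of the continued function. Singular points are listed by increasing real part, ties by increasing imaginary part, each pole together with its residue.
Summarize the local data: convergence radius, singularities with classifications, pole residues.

Radius of convergence at 0: 1/9.
At -2/3: an algebraic (square-root) branch point.
At -1/9: a pole of order 1; residue -19/5.

Denominator factor (λ + 1/9): pole of order 1 at -1/9, modulus 1/9.
Branch term (14/17)*sqrt(1 - λ/(-2/3)): its argument vanishes at λ = -2/3, a square-root branch point, modulus 2/3.
The radius of convergence is the smallest modulus among the singular points: 1/9.
The branch term is analytic at -1/9 and contributes nothing to the residue; only the rational part matters.
At the order-1 pole -1/9 set g(λ) = (λ - (-1/9))*(rational part) = -19/5.
Simple pole: residue = g(a) at a = -1/9, which is -19/5.
List the singular points by increasing real part (a conjugate pair: the negative imaginary part first).


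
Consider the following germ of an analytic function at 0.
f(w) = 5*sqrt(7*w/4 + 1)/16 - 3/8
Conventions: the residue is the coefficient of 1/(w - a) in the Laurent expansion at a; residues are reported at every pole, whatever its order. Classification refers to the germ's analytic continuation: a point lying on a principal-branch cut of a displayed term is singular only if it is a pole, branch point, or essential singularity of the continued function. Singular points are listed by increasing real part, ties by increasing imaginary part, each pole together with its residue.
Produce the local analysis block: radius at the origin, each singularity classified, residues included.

Branch term (5/16)*sqrt(1 - w/(-4/7)): its argument vanishes at w = -4/7, a square-root branch point, modulus 4/7.
The radius of convergence is the smallest modulus among the singular points: 4/7.

Radius of convergence at 0: 4/7.
At -4/7: an algebraic (square-root) branch point.


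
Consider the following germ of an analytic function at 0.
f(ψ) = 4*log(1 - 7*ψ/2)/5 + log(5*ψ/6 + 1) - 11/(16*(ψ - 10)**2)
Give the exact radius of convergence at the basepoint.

The radius of convergence is 2/7.

Denominator factor (ψ - 10)^2: pole of order 2 at 10, modulus 10.
Branch term (4/5)*log(1 - ψ/(2/7)): its argument vanishes at ψ = 2/7, a logarithmic branch point, modulus 2/7.
Branch term (1)*log(1 - ψ/(-6/5)): its argument vanishes at ψ = -6/5, a logarithmic branch point, modulus 6/5.
The radius of convergence is the smallest modulus among the singular points: 2/7.
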